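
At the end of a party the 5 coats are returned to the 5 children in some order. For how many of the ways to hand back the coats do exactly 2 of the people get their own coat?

20

Pick the 2 fixed positions: C(5,2) = 10 ways.
The remaining 3 must be deranged: !3 = 2.
Total: 10 × 2 = 20.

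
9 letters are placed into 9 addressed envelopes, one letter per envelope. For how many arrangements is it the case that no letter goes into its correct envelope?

The subfactorial !9 = [9!/e] (nearest integer).
9! = 362880, and 362880/e ≈ 133496.09, so !9 = 133496.

133496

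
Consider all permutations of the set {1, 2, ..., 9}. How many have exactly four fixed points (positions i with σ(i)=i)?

5544

Choose which 4 of the 9 are fixed: C(9,4) = 126.
The remaining 5 must be deranged: !5 = 44.
Total: 126 × 44 = 5544.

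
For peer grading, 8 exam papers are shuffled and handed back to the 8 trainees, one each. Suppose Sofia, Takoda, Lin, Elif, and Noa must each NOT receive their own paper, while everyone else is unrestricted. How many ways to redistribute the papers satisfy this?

21234

Let A_j be the event that the j-th constrained one is fixed. By inclusion-exclusion over the 5 events:
Σ_{j=0}^{5} (-1)^j C(5,j)(8-j)!
= C(5,0)·8! - C(5,1)·7! + C(5,2)·6! - C(5,3)·5! + C(5,4)·4! - C(5,5)·3!
= 40320 - 25200 + 7200 - 1200 + 120 - 6
= 21234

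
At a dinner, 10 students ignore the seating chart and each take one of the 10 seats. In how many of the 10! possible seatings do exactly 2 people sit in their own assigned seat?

667485

Choose which 2 of the 10 are fixed: C(10,2) = 45.
The other 8 form a derangement: !8 = 14833.
Total: 45 × 14833 = 667485.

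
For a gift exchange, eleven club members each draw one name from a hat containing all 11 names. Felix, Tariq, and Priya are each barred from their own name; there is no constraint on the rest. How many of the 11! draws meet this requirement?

30078720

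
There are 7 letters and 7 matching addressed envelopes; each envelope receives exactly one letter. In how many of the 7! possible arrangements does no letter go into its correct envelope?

!7 is the nearest integer to 7!/e.
7! = 5040, and 5040/e ≈ 1854.11, so !7 = 1854.

1854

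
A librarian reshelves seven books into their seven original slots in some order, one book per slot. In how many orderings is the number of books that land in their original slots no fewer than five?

Sum C(7,i)·!(7-i) for i = 5..7:
  i=5: C(7,5)·!2 = 21·1 = 21
  i=6: C(7,6)·!1 = 7·0 = 0
  i=7: C(7,7)·!0 = 1·1 = 1
Total = 22.

22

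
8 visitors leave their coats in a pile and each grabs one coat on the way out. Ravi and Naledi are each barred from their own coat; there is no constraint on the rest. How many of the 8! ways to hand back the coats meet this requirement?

30960

Inclusion-exclusion on the 2 forbidden self-matches:
Σ_{j=0}^{2} (-1)^j C(2,j)(8-j)!
= C(2,0)·8! - C(2,1)·7! + C(2,2)·6!
= 40320 - 10080 + 720
= 30960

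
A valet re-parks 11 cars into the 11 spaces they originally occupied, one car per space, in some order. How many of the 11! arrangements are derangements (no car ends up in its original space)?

The number of derangements of 11 is !11 = Σ_{k=0}^{11} (-1)^k·11!/k!
= 11! - 11!/1! + 11!/2! - 11!/3! + 11!/4! - 11!/5! + 11!/6! - 11!/7! + 11!/8! - 11!/9! + 11!/10! - 11!/11!
= 39916800 - 39916800 + 19958400 - 6652800 + 1663200 - 332640 + 55440 - 7920 + 990 - 110 + 11 - 1
= 14684570

14684570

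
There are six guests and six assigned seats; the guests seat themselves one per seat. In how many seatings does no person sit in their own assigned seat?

265

Recurrence: !6 = 6·!5 + (-1)^6.
!6 = 6·44 + 1 = 265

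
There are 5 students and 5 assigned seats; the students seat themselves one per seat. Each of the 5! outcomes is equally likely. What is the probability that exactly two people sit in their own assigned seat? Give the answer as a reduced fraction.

1/6

Favorable outcomes: C(5,2)·!3 = 10·2 = 20.
Total outcomes: 5! = 120.
Probability = 20/120 = 1/6.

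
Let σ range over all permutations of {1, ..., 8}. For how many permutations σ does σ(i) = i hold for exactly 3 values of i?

Pick the 3 fixed positions: C(8,3) = 56 ways.
The remaining 5 must be deranged: !5 = 44.
Total: 56 × 44 = 2464.

2464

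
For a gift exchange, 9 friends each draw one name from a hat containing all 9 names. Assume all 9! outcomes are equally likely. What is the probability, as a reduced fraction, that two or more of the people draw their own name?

Favorable outcomes: Σ_{i≥2} C(9,i)·!(9-i) = 36·1854 + 84·265 + 126·44 + 126·9 + 84·2 + 36·1 + 9·0 + 1·1 = 95887.
Total outcomes: 9! = 362880.
Probability = 95887/362880 = 95887/362880.

95887/362880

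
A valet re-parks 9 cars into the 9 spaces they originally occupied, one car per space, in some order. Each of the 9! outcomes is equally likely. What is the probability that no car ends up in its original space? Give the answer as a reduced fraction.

16687/45360

Favorable outcomes: !9 = 133496.
Total outcomes: 9! = 362880.
Probability = 133496/362880 = 16687/45360.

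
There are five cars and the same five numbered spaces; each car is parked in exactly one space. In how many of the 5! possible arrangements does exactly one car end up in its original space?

45

Pick the single fixed position: C(5,1) = 5 ways.
The remaining 4 must be deranged: !4 = 9.
Total: 5 × 9 = 45.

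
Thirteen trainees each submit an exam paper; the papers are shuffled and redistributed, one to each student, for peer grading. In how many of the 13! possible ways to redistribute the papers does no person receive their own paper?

Recurrence: !13 = 13·!12 + (-1)^13.
!13 = 13·176214841 - 1 = 2290792932

2290792932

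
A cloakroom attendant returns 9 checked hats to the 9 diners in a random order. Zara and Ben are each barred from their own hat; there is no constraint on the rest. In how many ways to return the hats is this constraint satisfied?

287280

Let A_j be the event that the j-th constrained one is fixed. By inclusion-exclusion over the 2 events:
Σ_{j=0}^{2} (-1)^j C(2,j)(9-j)!
= C(2,0)·9! - C(2,1)·8! + C(2,2)·7!
= 362880 - 80640 + 5040
= 287280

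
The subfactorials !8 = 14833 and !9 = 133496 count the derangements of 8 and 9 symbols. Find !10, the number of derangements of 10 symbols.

1334961

!10 = (10-1)·(!9 + !8) = 9·(133496 + 14833) = 9·148329 = 1334961.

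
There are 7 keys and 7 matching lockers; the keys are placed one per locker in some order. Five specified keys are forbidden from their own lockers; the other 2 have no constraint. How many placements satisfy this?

Let A_j be the event that the j-th constrained one is fixed. By inclusion-exclusion over the 5 events:
Σ_{j=0}^{5} (-1)^j C(5,j)(7-j)!
= C(5,0)·7! - C(5,1)·6! + C(5,2)·5! - C(5,3)·4! + C(5,4)·3! - C(5,5)·2!
= 5040 - 3600 + 1200 - 240 + 30 - 2
= 2428

2428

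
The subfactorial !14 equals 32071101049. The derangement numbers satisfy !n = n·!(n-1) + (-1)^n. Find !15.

481066515734

!15 = 15·32071101049 - 1 = 481066515734.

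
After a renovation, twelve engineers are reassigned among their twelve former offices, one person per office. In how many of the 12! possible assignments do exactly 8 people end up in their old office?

4455

Pick the 8 fixed positions: C(12,8) = 495 ways.
The other 4 form a derangement: !4 = 9.
Total: 495 × 9 = 4455.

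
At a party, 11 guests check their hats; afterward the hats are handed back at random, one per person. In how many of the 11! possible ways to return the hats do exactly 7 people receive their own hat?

2970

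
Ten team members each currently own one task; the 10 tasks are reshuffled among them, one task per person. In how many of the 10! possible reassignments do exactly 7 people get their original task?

240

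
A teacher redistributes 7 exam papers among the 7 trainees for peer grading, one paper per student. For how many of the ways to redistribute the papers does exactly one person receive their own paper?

1855

Pick the single fixed position: C(7,1) = 7 ways.
The remaining 6 must be deranged: !6 = 265.
Total: 7 × 265 = 1855.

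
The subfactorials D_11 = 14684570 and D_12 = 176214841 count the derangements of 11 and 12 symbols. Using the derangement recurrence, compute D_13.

D_13 = (13-1)·(D_12 + D_11) = 12·(176214841 + 14684570) = 12·190899411 = 2290792932.

2290792932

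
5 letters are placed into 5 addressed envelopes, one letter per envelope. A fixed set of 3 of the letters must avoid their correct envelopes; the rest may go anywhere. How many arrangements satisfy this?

64

Let A_j be the event that the j-th constrained one is fixed. By inclusion-exclusion over the 3 events:
Σ_{j=0}^{3} (-1)^j C(3,j)(5-j)!
= C(3,0)·5! - C(3,1)·4! + C(3,2)·3! - C(3,3)·2!
= 120 - 72 + 18 - 2
= 64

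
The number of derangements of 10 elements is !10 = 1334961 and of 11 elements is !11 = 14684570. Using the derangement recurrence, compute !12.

176214841

!12 = (12-1)·(!11 + !10) = 11·(14684570 + 1334961) = 11·16019531 = 176214841.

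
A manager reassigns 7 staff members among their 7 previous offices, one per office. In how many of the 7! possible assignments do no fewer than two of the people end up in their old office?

# with exactly i fixed is C(7,i)·!(7-i); sum over i=2..7:
  i=2: C(7,2)·!5 = 21·44 = 924
  i=3: C(7,3)·!4 = 35·9 = 315
  i=4: C(7,4)·!3 = 35·2 = 70
  i=5: C(7,5)·!2 = 21·1 = 21
  i=6: C(7,6)·!1 = 7·0 = 0
  i=7: C(7,7)·!0 = 1·1 = 1
Total = 1331.

1331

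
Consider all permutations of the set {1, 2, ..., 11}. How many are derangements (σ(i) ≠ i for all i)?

14684570

!11 is the nearest integer to 11!/e.
11! = 39916800, and 39916800/e ≈ 14684570.08, so !11 = 14684570.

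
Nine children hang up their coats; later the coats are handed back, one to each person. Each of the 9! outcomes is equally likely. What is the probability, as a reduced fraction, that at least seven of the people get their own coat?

37/362880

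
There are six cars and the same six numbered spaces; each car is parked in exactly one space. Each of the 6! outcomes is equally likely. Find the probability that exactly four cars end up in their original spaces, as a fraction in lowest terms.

1/48

Favorable outcomes: C(6,4)·!2 = 15·1 = 15.
Total outcomes: 6! = 720.
Probability = 15/720 = 1/48.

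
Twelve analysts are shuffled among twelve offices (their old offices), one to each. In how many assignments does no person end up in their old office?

176214841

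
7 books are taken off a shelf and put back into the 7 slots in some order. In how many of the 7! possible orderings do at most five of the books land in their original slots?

# with exactly i fixed is C(7,i)·!(7-i); sum over i=0..5:
  i=0: C(7,0)·!7 = 1·1854 = 1854
  i=1: C(7,1)·!6 = 7·265 = 1855
  i=2: C(7,2)·!5 = 21·44 = 924
  i=3: C(7,3)·!4 = 35·9 = 315
  i=4: C(7,4)·!3 = 35·2 = 70
  i=5: C(7,5)·!2 = 21·1 = 21
Total = 5039.

5039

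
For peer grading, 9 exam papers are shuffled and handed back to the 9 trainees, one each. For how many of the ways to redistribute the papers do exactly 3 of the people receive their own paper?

Choose which 3 of the 9 are fixed: C(9,3) = 84.
The other 6 form a derangement: !6 = 265.
Total: 84 × 265 = 22260.

22260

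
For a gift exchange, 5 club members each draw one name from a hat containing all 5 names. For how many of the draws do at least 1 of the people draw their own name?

76

Sum C(5,i)·!(5-i) for i = 1..5:
  i=1: C(5,1)·!4 = 5·9 = 45
  i=2: C(5,2)·!3 = 10·2 = 20
  i=3: C(5,3)·!2 = 10·1 = 10
  i=4: C(5,4)·!1 = 5·0 = 0
  i=5: C(5,5)·!0 = 1·1 = 1
Total = 76.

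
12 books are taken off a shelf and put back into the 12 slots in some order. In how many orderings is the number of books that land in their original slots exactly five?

1468368

Pick the 5 fixed positions: C(12,5) = 792 ways.
The remaining 7 must be deranged: !7 = 1854.
Total: 792 × 1854 = 1468368.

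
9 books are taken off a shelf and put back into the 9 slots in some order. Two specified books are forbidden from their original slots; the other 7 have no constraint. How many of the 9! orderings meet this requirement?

Let A_j be the event that the j-th constrained one is fixed. By inclusion-exclusion over the 2 events:
Σ_{j=0}^{2} (-1)^j C(2,j)(9-j)!
= C(2,0)·9! - C(2,1)·8! + C(2,2)·7!
= 362880 - 80640 + 5040
= 287280

287280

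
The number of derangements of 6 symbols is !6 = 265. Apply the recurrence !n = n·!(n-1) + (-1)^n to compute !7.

!7 = 7·265 - 1 = 1854.

1854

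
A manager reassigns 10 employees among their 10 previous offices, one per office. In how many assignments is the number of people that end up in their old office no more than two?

3337406

# with exactly i fixed is C(10,i)·!(10-i); sum over i=0..2:
  i=0: C(10,0)·!10 = 1·1334961 = 1334961
  i=1: C(10,1)·!9 = 10·133496 = 1334960
  i=2: C(10,2)·!8 = 45·14833 = 667485
Total = 3337406.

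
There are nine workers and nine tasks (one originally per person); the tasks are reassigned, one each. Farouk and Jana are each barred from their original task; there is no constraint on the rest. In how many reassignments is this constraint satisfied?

287280

Let A_j be the event that the j-th constrained one is fixed. By inclusion-exclusion over the 2 events:
Σ_{j=0}^{2} (-1)^j C(2,j)(9-j)!
= C(2,0)·9! - C(2,1)·8! + C(2,2)·7!
= 362880 - 80640 + 5040
= 287280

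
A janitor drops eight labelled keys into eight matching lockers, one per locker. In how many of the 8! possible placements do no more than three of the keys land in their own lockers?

Sum C(8,i)·!(8-i) for i = 0..3:
  i=0: C(8,0)·!8 = 1·14833 = 14833
  i=1: C(8,1)·!7 = 8·1854 = 14832
  i=2: C(8,2)·!6 = 28·265 = 7420
  i=3: C(8,3)·!5 = 56·44 = 2464
Total = 39549.

39549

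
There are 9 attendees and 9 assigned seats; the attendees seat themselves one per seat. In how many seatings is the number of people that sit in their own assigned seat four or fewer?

361541

# with exactly i fixed is C(9,i)·!(9-i); sum over i=0..4:
  i=0: C(9,0)·!9 = 1·133496 = 133496
  i=1: C(9,1)·!8 = 9·14833 = 133497
  i=2: C(9,2)·!7 = 36·1854 = 66744
  i=3: C(9,3)·!6 = 84·265 = 22260
  i=4: C(9,4)·!5 = 126·44 = 5544
Total = 361541.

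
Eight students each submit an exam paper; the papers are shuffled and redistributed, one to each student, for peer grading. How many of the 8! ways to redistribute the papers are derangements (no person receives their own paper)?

14833

!8 is the nearest integer to 8!/e.
8! = 40320, and 40320/e ≈ 14832.90, so !8 = 14833.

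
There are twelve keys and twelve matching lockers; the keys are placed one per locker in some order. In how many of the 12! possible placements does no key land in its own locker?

176214841

Use !n = (n-1)(!(n-1) + !(n-2)).
!12 = 11·(14684570 + 1334961) = 11·16019531 = 176214841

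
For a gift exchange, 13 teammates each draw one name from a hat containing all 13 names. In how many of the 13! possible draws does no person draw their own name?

2290792932

Recurrence: !13 = 12·(!12 + !11).
!13 = 12·(176214841 + 14684570) = 12·190899411 = 2290792932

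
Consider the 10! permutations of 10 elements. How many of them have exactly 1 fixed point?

1334960

Choose which one of the 10 is fixed: C(10,1) = 10.
The other 9 form a derangement: !9 = 133496.
Total: 10 × 133496 = 1334960.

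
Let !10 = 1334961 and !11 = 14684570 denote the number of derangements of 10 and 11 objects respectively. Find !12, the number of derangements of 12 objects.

176214841

!12 = (12-1)·(!11 + !10) = 11·(14684570 + 1334961) = 11·16019531 = 176214841.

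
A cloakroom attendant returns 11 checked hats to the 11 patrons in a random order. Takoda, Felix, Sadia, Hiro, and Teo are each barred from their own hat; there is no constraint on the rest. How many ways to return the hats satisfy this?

25022880

Let A_j be the event that the j-th constrained one is fixed. By inclusion-exclusion over the 5 events:
Σ_{j=0}^{5} (-1)^j C(5,j)(11-j)!
= C(5,0)·11! - C(5,1)·10! + C(5,2)·9! - C(5,3)·8! + C(5,4)·7! - C(5,5)·6!
= 39916800 - 18144000 + 3628800 - 403200 + 25200 - 720
= 25022880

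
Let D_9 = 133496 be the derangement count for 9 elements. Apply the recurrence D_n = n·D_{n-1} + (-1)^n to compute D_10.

1334961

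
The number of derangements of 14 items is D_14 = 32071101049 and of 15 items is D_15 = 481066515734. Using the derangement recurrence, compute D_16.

D_16 = (16-1)·(D_15 + D_14) = 15·(481066515734 + 32071101049) = 15·513137616783 = 7697064251745.

7697064251745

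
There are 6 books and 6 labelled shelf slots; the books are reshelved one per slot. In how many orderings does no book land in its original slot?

The number of derangements of 6 is !6 = Σ_{k=0}^{6} (-1)^k·6!/k!
= 6! - 6!/1! + 6!/2! - 6!/3! + 6!/4! - 6!/5! + 6!/6!
= 720 - 720 + 360 - 120 + 30 - 6 + 1
= 265

265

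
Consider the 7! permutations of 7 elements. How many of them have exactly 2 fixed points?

Choose which 2 of the 7 are fixed: C(7,2) = 21.
The remaining 5 must be deranged: !5 = 44.
Total: 21 × 44 = 924.

924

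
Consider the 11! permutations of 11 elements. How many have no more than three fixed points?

Sum C(11,i)·!(11-i) for i = 0..3:
  i=0: C(11,0)·!11 = 1·14684570 = 14684570
  i=1: C(11,1)·!10 = 11·1334961 = 14684571
  i=2: C(11,2)·!9 = 55·133496 = 7342280
  i=3: C(11,3)·!8 = 165·14833 = 2447445
Total = 39158866.

39158866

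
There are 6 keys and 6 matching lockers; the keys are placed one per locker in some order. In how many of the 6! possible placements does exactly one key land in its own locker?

264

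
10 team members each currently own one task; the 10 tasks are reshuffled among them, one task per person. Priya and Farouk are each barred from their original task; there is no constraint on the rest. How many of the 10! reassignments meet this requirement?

2943360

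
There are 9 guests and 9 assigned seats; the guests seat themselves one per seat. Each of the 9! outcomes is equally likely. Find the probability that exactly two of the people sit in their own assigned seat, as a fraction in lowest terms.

103/560

Favorable outcomes: C(9,2)·!7 = 36·1854 = 66744.
Total outcomes: 9! = 362880.
Probability = 66744/362880 = 103/560.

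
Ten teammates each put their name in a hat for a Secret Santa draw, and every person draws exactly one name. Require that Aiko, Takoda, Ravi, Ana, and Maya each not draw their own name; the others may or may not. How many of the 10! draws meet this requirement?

2170680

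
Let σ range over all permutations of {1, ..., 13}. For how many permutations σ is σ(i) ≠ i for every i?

2290792932

!13 = 13! · Σ_{k=0}^{13} (-1)^k/k!
= 13! - 13!/1! + 13!/2! - 13!/3! + 13!/4! - 13!/5! + 13!/6! - 13!/7! + 13!/8! - 13!/9! + 13!/10! - 13!/11! + 13!/12! - 13!/13!
= 6227020800 - 6227020800 + 3113510400 - 1037836800 + 259459200 - 51891840 + 8648640 - 1235520 + 154440 - 17160 + 1716 - 156 + 13 - 1
= 2290792932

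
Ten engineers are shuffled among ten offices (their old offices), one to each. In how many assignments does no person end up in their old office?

1334961

!10 is the nearest integer to 10!/e.
10! = 3628800, and 3628800/e ≈ 1334960.92, so !10 = 1334961.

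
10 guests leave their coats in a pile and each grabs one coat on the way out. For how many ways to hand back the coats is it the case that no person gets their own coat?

1334961

Recurrence: !10 = 10·!9 + (-1)^10.
!10 = 10·133496 + 1 = 1334961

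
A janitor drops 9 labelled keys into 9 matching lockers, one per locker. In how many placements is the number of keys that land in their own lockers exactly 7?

36

Choose which 7 of the 9 are fixed: C(9,7) = 36.
The remaining 2 must be deranged: !2 = 1.
Total: 36 × 1 = 36.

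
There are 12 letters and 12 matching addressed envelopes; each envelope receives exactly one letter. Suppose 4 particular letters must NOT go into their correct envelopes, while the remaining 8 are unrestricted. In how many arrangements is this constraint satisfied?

339696000

Inclusion-exclusion on the 4 forbidden self-matches:
Σ_{j=0}^{4} (-1)^j C(4,j)(12-j)!
= C(4,0)·12! - C(4,1)·11! + C(4,2)·10! - C(4,3)·9! + C(4,4)·8!
= 479001600 - 159667200 + 21772800 - 1451520 + 40320
= 339696000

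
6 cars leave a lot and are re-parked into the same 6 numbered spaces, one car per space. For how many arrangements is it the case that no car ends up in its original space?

!6 = 6! · Σ_{k=0}^{6} (-1)^k/k!
= 6! - 6!/1! + 6!/2! - 6!/3! + 6!/4! - 6!/5! + 6!/6!
= 720 - 720 + 360 - 120 + 30 - 6 + 1
= 265

265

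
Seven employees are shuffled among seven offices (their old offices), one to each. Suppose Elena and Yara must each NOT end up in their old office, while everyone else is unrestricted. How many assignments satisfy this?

Let A_j be the event that the j-th constrained one is fixed. By inclusion-exclusion over the 2 events:
Σ_{j=0}^{2} (-1)^j C(2,j)(7-j)!
= C(2,0)·7! - C(2,1)·6! + C(2,2)·5!
= 5040 - 1440 + 120
= 3720

3720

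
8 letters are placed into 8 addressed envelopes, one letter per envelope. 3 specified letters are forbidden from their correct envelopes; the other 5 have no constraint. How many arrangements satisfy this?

27240

Inclusion-exclusion on the 3 forbidden self-matches:
Σ_{j=0}^{3} (-1)^j C(3,j)(8-j)!
= C(3,0)·8! - C(3,1)·7! + C(3,2)·6! - C(3,3)·5!
= 40320 - 15120 + 2160 - 120
= 27240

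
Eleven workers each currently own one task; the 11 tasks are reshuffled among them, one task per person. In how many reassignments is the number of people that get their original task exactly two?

7342280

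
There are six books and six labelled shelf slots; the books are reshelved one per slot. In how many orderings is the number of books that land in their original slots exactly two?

135

Pick the 2 fixed positions: C(6,2) = 15 ways.
The remaining 4 must be deranged: !4 = 9.
Total: 15 × 9 = 135.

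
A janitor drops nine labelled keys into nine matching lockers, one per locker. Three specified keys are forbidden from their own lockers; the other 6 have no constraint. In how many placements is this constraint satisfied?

256320

Inclusion-exclusion on the 3 forbidden self-matches:
Σ_{j=0}^{3} (-1)^j C(3,j)(9-j)!
= C(3,0)·9! - C(3,1)·8! + C(3,2)·7! - C(3,3)·6!
= 362880 - 120960 + 15120 - 720
= 256320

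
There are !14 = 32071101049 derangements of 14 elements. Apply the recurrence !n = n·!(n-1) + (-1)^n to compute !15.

481066515734

!15 = 15·32071101049 - 1 = 481066515734.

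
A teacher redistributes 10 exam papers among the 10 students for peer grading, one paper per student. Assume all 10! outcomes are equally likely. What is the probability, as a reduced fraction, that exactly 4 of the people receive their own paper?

Favorable outcomes: C(10,4)·!6 = 210·265 = 55650.
Total outcomes: 10! = 3628800.
Probability = 55650/3628800 = 53/3456.

53/3456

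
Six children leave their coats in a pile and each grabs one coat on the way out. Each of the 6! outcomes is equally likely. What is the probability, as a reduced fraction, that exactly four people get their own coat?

Favorable outcomes: C(6,4)·!2 = 15·1 = 15.
Total outcomes: 6! = 720.
Probability = 15/720 = 1/48.

1/48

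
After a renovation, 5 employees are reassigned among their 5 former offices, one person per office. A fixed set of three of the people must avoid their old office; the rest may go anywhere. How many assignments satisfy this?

64

Let A_j be the event that the j-th constrained one is fixed. By inclusion-exclusion over the 3 events:
Σ_{j=0}^{3} (-1)^j C(3,j)(5-j)!
= C(3,0)·5! - C(3,1)·4! + C(3,2)·3! - C(3,3)·2!
= 120 - 72 + 18 - 2
= 64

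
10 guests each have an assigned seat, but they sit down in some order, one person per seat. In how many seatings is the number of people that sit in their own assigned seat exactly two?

667485

Choose which 2 of the 10 are fixed: C(10,2) = 45.
The other 8 form a derangement: !8 = 14833.
Total: 45 × 14833 = 667485.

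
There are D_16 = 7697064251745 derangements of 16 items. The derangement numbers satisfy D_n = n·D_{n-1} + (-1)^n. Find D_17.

130850092279664

D_17 = 17·7697064251745 - 1 = 130850092279664.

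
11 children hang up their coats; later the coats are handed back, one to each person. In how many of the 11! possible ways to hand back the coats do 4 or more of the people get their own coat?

757934

Sum C(11,i)·!(11-i) for i = 4..11:
  i=4: C(11,4)·!7 = 330·1854 = 611820
  i=5: C(11,5)·!6 = 462·265 = 122430
  i=6: C(11,6)·!5 = 462·44 = 20328
  i=7: C(11,7)·!4 = 330·9 = 2970
  i=8: C(11,8)·!3 = 165·2 = 330
  i=9: C(11,9)·!2 = 55·1 = 55
  i=10: C(11,10)·!1 = 11·0 = 0
  i=11: C(11,11)·!0 = 1·1 = 1
Total = 757934.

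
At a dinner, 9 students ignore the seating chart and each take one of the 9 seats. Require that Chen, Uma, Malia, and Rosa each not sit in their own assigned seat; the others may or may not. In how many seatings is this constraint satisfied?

Inclusion-exclusion on the 4 forbidden self-matches:
Σ_{j=0}^{4} (-1)^j C(4,j)(9-j)!
= C(4,0)·9! - C(4,1)·8! + C(4,2)·7! - C(4,3)·6! + C(4,4)·5!
= 362880 - 161280 + 30240 - 2880 + 120
= 229080

229080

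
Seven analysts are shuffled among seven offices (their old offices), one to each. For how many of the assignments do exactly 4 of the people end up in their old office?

Choose which 4 of the 7 are fixed: C(7,4) = 35.
The remaining 3 must be deranged: !3 = 2.
Total: 35 × 2 = 70.

70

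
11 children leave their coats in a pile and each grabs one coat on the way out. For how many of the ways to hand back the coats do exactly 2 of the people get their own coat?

Choose which 2 of the 11 are fixed: C(11,2) = 55.
The other 9 form a derangement: !9 = 133496.
Total: 55 × 133496 = 7342280.

7342280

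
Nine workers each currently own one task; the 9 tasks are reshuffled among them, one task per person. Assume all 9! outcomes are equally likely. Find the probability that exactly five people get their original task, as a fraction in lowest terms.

1/320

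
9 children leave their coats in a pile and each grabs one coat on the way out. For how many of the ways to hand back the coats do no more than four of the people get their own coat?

361541

# with exactly i fixed is C(9,i)·!(9-i); sum over i=0..4:
  i=0: C(9,0)·!9 = 1·133496 = 133496
  i=1: C(9,1)·!8 = 9·14833 = 133497
  i=2: C(9,2)·!7 = 36·1854 = 66744
  i=3: C(9,3)·!6 = 84·265 = 22260
  i=4: C(9,4)·!5 = 126·44 = 5544
Total = 361541.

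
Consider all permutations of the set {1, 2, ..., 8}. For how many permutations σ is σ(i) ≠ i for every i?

Recurrence: !8 = 7·(!7 + !6).
!8 = 7·(1854 + 265) = 7·2119 = 14833

14833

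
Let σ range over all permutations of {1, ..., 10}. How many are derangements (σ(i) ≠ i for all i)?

1334961

!10 = 10! · Σ_{k=0}^{10} (-1)^k/k!
= 10! - 10!/1! + 10!/2! - 10!/3! + 10!/4! - 10!/5! + 10!/6! - 10!/7! + 10!/8! - 10!/9! + 10!/10!
= 3628800 - 3628800 + 1814400 - 604800 + 151200 - 30240 + 5040 - 720 + 90 - 10 + 1
= 1334961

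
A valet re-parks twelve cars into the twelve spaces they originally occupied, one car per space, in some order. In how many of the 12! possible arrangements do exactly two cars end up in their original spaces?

88107426

Choose which 2 of the 12 are fixed: C(12,2) = 66.
The remaining 10 must be deranged: !10 = 1334961.
Total: 66 × 1334961 = 88107426.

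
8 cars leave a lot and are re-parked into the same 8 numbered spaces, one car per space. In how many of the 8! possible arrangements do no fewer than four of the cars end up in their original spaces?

Sum C(8,i)·!(8-i) for i = 4..8:
  i=4: C(8,4)·!4 = 70·9 = 630
  i=5: C(8,5)·!3 = 56·2 = 112
  i=6: C(8,6)·!2 = 28·1 = 28
  i=7: C(8,7)·!1 = 8·0 = 0
  i=8: C(8,8)·!0 = 1·1 = 1
Total = 771.

771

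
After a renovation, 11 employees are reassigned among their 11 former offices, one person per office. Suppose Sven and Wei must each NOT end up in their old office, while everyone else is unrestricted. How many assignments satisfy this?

33022080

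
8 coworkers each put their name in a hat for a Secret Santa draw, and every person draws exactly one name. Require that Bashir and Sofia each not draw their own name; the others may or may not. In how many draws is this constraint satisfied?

30960

Let A_j be the event that the j-th constrained one is fixed. By inclusion-exclusion over the 2 events:
Σ_{j=0}^{2} (-1)^j C(2,j)(8-j)!
= C(2,0)·8! - C(2,1)·7! + C(2,2)·6!
= 40320 - 10080 + 720
= 30960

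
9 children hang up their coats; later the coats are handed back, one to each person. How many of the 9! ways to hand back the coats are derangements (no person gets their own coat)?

Recurrence: !9 = 8·(!8 + !7).
!9 = 8·(14833 + 1854) = 8·16687 = 133496

133496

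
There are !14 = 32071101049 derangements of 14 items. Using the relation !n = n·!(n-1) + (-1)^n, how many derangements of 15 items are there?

481066515734

!15 = 15·32071101049 - 1 = 481066515734.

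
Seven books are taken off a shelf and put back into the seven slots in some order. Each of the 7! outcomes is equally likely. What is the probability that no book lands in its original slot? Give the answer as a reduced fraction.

103/280

Favorable outcomes: !7 = 1854.
Total outcomes: 7! = 5040.
Probability = 1854/5040 = 103/280.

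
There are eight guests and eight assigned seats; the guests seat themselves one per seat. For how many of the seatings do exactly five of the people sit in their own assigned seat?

112

Pick the 5 fixed positions: C(8,5) = 56 ways.
The other 3 form a derangement: !3 = 2.
Total: 56 × 2 = 112.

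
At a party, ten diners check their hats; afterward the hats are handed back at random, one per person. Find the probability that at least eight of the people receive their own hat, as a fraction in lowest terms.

Favorable outcomes: Σ_{i≥8} C(10,i)·!(10-i) = 45·1 + 10·0 + 1·1 = 46.
Total outcomes: 10! = 3628800.
Probability = 46/3628800 = 23/1814400.

23/1814400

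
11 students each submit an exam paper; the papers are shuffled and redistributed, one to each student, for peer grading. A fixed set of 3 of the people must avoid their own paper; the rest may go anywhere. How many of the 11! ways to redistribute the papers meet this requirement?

Let A_j be the event that the j-th constrained one is fixed. By inclusion-exclusion over the 3 events:
Σ_{j=0}^{3} (-1)^j C(3,j)(11-j)!
= C(3,0)·11! - C(3,1)·10! + C(3,2)·9! - C(3,3)·8!
= 39916800 - 10886400 + 1088640 - 40320
= 30078720

30078720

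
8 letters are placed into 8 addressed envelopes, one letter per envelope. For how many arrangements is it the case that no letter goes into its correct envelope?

14833

Recurrence: !8 = 7·(!7 + !6).
!8 = 7·(1854 + 265) = 7·2119 = 14833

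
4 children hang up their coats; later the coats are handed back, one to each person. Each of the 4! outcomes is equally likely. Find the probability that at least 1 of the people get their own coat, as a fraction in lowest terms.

Favorable outcomes: Σ_{i≥1} C(4,i)·!(4-i) = 4·2 + 6·1 + 4·0 + 1·1 = 15.
Total outcomes: 4! = 24.
Probability = 15/24 = 5/8.

5/8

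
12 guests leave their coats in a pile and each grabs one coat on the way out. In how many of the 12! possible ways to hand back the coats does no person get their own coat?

176214841

The subfactorial !12 = [12!/e] (nearest integer).
12! = 479001600, and 479001600/e ≈ 176214840.93, so !12 = 176214841.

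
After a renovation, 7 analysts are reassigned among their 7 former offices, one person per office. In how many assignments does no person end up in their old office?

Use !n = n·!(n-1) + (-1)^n.
!7 = 7·265 - 1 = 1854

1854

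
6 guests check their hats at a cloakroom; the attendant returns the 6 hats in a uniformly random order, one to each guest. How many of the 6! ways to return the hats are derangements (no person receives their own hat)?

265

The subfactorial !6 = [6!/e] (nearest integer).
6! = 720, and 720/e ≈ 264.87, so !6 = 265.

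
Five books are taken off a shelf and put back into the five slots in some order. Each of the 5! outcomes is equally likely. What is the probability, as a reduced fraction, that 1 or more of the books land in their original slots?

Favorable outcomes: Σ_{i≥1} C(5,i)·!(5-i) = 5·9 + 10·2 + 10·1 + 5·0 + 1·1 = 76.
Total outcomes: 5! = 120.
Probability = 76/120 = 19/30.

19/30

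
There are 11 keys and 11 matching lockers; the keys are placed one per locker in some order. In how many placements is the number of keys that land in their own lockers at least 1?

# with exactly i fixed is C(11,i)·!(11-i); sum over i=1..11:
  i=1: C(11,1)·!10 = 11·1334961 = 14684571
  i=2: C(11,2)·!9 = 55·133496 = 7342280
  i=3: C(11,3)·!8 = 165·14833 = 2447445
  i=4: C(11,4)·!7 = 330·1854 = 611820
  i=5: C(11,5)·!6 = 462·265 = 122430
  i=6: C(11,6)·!5 = 462·44 = 20328
  i=7: C(11,7)·!4 = 330·9 = 2970
  i=8: C(11,8)·!3 = 165·2 = 330
  i=9: C(11,9)·!2 = 55·1 = 55
  i=10: C(11,10)·!1 = 11·0 = 0
  i=11: C(11,11)·!0 = 1·1 = 1
Total = 25232230.

25232230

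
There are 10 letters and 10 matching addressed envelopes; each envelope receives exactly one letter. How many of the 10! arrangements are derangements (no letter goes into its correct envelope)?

1334961

Recurrence: !10 = 10·!9 + (-1)^10.
!10 = 10·133496 + 1 = 1334961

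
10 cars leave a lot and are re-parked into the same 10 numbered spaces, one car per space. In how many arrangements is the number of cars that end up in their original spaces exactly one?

1334960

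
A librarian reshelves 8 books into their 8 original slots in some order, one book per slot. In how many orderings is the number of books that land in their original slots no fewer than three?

3235

# with exactly i fixed is C(8,i)·!(8-i); sum over i=3..8:
  i=3: C(8,3)·!5 = 56·44 = 2464
  i=4: C(8,4)·!4 = 70·9 = 630
  i=5: C(8,5)·!3 = 56·2 = 112
  i=6: C(8,6)·!2 = 28·1 = 28
  i=7: C(8,7)·!1 = 8·0 = 0
  i=8: C(8,8)·!0 = 1·1 = 1
Total = 3235.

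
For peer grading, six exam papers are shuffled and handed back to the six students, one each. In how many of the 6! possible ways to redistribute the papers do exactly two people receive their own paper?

Pick the 2 fixed positions: C(6,2) = 15 ways.
The remaining 4 must be deranged: !4 = 9.
Total: 15 × 9 = 135.

135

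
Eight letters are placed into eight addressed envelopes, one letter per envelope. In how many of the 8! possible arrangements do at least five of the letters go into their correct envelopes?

141

# with exactly i fixed is C(8,i)·!(8-i); sum over i=5..8:
  i=5: C(8,5)·!3 = 56·2 = 112
  i=6: C(8,6)·!2 = 28·1 = 28
  i=7: C(8,7)·!1 = 8·0 = 0
  i=8: C(8,8)·!0 = 1·1 = 1
Total = 141.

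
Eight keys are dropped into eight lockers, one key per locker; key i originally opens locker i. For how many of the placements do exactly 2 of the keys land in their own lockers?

Pick the 2 fixed positions: C(8,2) = 28 ways.
The other 6 form a derangement: !6 = 265.
Total: 28 × 265 = 7420.

7420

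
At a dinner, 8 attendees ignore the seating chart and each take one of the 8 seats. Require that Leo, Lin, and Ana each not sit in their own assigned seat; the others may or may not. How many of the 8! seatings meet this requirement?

27240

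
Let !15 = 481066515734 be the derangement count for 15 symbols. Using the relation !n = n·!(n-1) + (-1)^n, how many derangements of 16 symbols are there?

!16 = 16·481066515734 + 1 = 7697064251745.

7697064251745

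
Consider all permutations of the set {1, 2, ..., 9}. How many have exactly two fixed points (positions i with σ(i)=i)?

Pick the 2 fixed positions: C(9,2) = 36 ways.
The other 7 form a derangement: !7 = 1854.
Total: 36 × 1854 = 66744.

66744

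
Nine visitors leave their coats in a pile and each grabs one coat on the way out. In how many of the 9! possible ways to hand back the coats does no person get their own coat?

The subfactorial !9 = [9!/e] (nearest integer).
9! = 362880, and 362880/e ≈ 133496.09, so !9 = 133496.

133496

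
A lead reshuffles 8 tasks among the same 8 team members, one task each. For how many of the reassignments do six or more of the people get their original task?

Sum C(8,i)·!(8-i) for i = 6..8:
  i=6: C(8,6)·!2 = 28·1 = 28
  i=7: C(8,7)·!1 = 8·0 = 0
  i=8: C(8,8)·!0 = 1·1 = 1
Total = 29.

29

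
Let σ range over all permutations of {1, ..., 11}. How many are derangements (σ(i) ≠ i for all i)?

14684570

By inclusion-exclusion, !11 = Σ (-1)^k · 11!/k! for k=0..11
= 11! - 11!/1! + 11!/2! - 11!/3! + 11!/4! - 11!/5! + 11!/6! - 11!/7! + 11!/8! - 11!/9! + 11!/10! - 11!/11!
= 39916800 - 39916800 + 19958400 - 6652800 + 1663200 - 332640 + 55440 - 7920 + 990 - 110 + 11 - 1
= 14684570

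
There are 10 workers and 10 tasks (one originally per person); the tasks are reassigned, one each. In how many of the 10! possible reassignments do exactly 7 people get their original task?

240

Pick the 7 fixed positions: C(10,7) = 120 ways.
The remaining 3 must be deranged: !3 = 2.
Total: 120 × 2 = 240.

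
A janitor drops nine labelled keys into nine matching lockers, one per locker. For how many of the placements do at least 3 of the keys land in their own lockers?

Sum C(9,i)·!(9-i) for i = 3..9:
  i=3: C(9,3)·!6 = 84·265 = 22260
  i=4: C(9,4)·!5 = 126·44 = 5544
  i=5: C(9,5)·!4 = 126·9 = 1134
  i=6: C(9,6)·!3 = 84·2 = 168
  i=7: C(9,7)·!2 = 36·1 = 36
  i=8: C(9,8)·!1 = 9·0 = 0
  i=9: C(9,9)·!0 = 1·1 = 1
Total = 29143.

29143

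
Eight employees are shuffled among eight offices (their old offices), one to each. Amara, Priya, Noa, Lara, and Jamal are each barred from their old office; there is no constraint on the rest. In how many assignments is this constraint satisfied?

21234

Inclusion-exclusion on the 5 forbidden self-matches:
Σ_{j=0}^{5} (-1)^j C(5,j)(8-j)!
= C(5,0)·8! - C(5,1)·7! + C(5,2)·6! - C(5,3)·5! + C(5,4)·4! - C(5,5)·3!
= 40320 - 25200 + 7200 - 1200 + 120 - 6
= 21234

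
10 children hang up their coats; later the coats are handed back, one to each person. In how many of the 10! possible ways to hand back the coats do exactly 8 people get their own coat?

45

Pick the 8 fixed positions: C(10,8) = 45 ways.
The other 2 form a derangement: !2 = 1.
Total: 45 × 1 = 45.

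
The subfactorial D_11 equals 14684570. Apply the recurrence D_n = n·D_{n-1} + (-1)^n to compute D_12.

176214841

D_12 = 12·14684570 + 1 = 176214841.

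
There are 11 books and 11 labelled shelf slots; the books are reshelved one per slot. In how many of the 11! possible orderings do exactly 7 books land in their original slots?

2970

Pick the 7 fixed positions: C(11,7) = 330 ways.
The remaining 4 must be deranged: !4 = 9.
Total: 330 × 9 = 2970.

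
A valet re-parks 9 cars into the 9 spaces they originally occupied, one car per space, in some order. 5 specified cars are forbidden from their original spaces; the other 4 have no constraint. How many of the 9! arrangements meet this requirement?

Let A_j be the event that the j-th constrained one is fixed. By inclusion-exclusion over the 5 events:
Σ_{j=0}^{5} (-1)^j C(5,j)(9-j)!
= C(5,0)·9! - C(5,1)·8! + C(5,2)·7! - C(5,3)·6! + C(5,4)·5! - C(5,5)·4!
= 362880 - 201600 + 50400 - 7200 + 600 - 24
= 205056

205056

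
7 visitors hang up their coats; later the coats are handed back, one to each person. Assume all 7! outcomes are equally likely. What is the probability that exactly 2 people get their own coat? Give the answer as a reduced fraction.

11/60

Favorable outcomes: C(7,2)·!5 = 21·44 = 924.
Total outcomes: 7! = 5040.
Probability = 924/5040 = 11/60.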